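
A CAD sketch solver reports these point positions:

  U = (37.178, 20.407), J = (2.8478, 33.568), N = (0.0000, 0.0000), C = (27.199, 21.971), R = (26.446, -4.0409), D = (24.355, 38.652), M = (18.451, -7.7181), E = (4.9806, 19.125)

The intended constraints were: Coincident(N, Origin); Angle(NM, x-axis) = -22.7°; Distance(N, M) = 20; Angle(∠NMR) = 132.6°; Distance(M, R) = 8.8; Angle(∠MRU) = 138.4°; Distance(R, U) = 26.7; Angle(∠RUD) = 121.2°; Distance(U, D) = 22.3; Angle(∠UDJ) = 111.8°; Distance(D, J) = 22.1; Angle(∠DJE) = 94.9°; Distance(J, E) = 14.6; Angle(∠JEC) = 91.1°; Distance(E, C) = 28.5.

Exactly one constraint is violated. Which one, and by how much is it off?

Distance(E, C) = 28.5 — off by 6.10.

N = (0.00, 0.00) ✓; NM at -22.70° ✓; |NM| = 20.00 ✓; ∠NMR = 132.6° ✓; |MR| = 8.800 ✓; ∠MRU = 138.4° ✓; |RU| = 26.70 ✓; ∠RUD = 121.2° ✓; |UD| = 22.30 ✓; ∠UDJ = 111.8° ✓; |DJ| = 22.10 ✓; ∠DJE = 94.90° ✓; |JE| = 14.60 ✓; ∠JEC = 91.10° ✓; |EC| = 22.40 ✗.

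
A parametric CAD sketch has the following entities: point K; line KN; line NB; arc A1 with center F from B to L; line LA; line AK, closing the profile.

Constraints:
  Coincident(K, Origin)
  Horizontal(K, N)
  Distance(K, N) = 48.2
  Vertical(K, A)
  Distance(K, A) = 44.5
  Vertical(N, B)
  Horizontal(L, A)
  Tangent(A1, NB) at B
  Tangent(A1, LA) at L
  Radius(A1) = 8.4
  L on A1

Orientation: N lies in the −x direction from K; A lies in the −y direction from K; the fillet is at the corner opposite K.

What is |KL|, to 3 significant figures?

59.7

K is at the origin; K and N share the same y with |KN| = 48.2 and N on the −x side, so N = (-48.2, 0.00). KA is vertical with |KA| = 44.5 and A on the −y side, so A = (0.00, -44.5). The virtual corner opposite K is at (-48.2, -44.5). Tangency of A1 to NB means the radius FB is perpendicular to NB and tangency of A1 to LA means the radius FL is perpendicular to LA, with radius 8.4, so the center F sits 8.4 in from both sides at F = (-39.8, -36.1). That places the tangent points at B = (-48.2, -36.1) on NB and L = (-39.8, -44.5) on LA. Then |KL| = |L − K| = 59.7.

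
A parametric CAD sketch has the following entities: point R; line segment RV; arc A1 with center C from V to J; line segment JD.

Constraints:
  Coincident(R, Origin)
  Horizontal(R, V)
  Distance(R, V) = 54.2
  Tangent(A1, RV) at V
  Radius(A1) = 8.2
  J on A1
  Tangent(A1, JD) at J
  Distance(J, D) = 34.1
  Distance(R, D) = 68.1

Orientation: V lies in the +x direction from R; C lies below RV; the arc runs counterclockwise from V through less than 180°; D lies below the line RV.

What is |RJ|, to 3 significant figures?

47.2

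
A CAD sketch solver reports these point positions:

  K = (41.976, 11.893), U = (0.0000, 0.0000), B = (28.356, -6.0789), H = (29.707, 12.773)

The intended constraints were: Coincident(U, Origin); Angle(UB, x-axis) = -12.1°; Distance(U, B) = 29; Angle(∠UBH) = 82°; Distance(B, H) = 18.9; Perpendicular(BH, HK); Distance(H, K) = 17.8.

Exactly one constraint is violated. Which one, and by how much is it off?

Distance(H, K) = 17.8 — off by 5.50.

U = (0.00, 0.00) ✓; UB at -12.10° ✓; |UB| = 29.00 ✓; ∠UBH = 82.00° ✓; |BH| = 18.90 ✓; ∠(BH, HK) = 90.00° ✓; |HK| = 12.30 ✗.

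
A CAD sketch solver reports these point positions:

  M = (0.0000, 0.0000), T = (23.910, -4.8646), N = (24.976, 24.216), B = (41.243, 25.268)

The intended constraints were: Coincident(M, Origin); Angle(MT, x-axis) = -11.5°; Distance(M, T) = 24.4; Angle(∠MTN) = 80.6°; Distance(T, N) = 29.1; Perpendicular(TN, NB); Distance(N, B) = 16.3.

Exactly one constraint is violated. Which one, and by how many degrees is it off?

Perpendicular(TN, NB) — off by 5.80°.

M = (0.00, 0.00) ✓; MT at -11.50° ✓; |MT| = 24.40 ✓; ∠MTN = 80.60° ✓; |TN| = 29.10 ✓; ∠(TN, NB) = 84.20° ✗; |NB| = 16.30 ✓.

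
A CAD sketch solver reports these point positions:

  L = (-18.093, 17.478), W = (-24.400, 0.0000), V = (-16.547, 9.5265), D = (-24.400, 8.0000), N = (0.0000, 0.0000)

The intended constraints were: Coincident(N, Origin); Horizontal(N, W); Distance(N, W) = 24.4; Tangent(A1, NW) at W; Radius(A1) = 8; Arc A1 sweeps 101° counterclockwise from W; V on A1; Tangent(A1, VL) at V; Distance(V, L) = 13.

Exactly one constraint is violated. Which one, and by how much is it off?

Distance(V, L) = 13 — off by 4.90.

N = (0.00, 0.00) ✓; N.y = 0.00, W.y = 0.00 ✓; |NW| = 24.40 ✓; ∠(DW, WN) = 90.00° ✓; |DW| = 8.000 ✓; bearing(D→V) − bearing(D→W) = 101.0° ✓; |DV| = 8.000 ✓; ∠(DV, VL) = 90.00° ✓; |VL| = 8.100 ✗.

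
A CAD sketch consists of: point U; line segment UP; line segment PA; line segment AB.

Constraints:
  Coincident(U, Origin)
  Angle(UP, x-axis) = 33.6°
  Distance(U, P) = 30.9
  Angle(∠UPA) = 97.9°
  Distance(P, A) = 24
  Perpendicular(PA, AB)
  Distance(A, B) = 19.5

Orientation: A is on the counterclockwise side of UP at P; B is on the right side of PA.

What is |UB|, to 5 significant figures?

57.520

U is at the origin; UP runs at 33.6° with length 30.9, so P = 30.9·(cos 33.6°, sin 33.6°) = (25.737, 17.100). ∠UPA = 97.9°, so PA runs at 33.6° + (180° − 97.9°) = 115.70° from the x-axis; with |PA| = 24.0, A = P + 24.0·(cos 115.70°, sin 115.70°) = (15.329, 38.726). PA ⟂ AB; with |AB| = 19.5 on the right of PA, B = A + 19.5·(0.90108, 0.43366) = (32.900, 47.182). Then |UB| = |B − U| = 57.520.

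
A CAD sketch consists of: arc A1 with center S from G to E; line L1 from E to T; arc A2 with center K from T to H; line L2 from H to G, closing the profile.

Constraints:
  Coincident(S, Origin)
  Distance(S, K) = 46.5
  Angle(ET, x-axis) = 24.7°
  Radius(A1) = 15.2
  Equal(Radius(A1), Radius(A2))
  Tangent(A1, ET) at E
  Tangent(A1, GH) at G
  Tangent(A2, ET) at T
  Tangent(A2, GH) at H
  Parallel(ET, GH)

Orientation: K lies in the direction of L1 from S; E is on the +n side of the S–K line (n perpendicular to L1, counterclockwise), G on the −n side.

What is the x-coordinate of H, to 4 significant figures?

48.60

Tangency of A1 to both parallel lines with radius 15.2 puts E and G at S ± 15.2·n: E = (-6.352, 13.81), G = (6.352, -13.81). Equal radii place T and H the same way about K: T = K + 15.2·n = (35.89, 33.24), H = K − 15.2·n = (48.60, 5.621). So H.x = 48.60.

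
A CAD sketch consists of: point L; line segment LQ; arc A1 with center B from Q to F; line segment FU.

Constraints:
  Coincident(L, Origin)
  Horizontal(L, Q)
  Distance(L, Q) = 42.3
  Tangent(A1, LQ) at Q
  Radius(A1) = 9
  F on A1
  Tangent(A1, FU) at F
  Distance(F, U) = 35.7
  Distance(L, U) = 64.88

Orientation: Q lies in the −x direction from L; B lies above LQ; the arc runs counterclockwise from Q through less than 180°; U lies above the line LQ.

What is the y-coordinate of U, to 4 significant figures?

45.62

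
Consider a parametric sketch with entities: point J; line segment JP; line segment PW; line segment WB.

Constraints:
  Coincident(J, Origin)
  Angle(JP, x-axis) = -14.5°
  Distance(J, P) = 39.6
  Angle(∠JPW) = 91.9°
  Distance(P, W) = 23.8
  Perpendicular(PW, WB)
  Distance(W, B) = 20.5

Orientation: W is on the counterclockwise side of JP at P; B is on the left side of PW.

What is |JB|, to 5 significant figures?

31.538

J is at the origin; JP runs at -14.5° with length 39.6, so P = 39.6·(cos -14.5°, sin -14.5°) = (38.339, -9.9150). ∠JPW = 91.9°, so PW runs at -14.5° + (180° − 91.9°) = 73.600° from the x-axis; with |PW| = 23.8, W = P + 23.8·(cos 73.600°, sin 73.600°) = (45.058, 12.917). The perpendicularity gives WB at right angles to PW; with |WB| = 20.5 on the left of PW, B = W + 20.5·(-0.95931, 0.28234) = (25.392, 18.705). Then |JB| = |B − J| = 31.538.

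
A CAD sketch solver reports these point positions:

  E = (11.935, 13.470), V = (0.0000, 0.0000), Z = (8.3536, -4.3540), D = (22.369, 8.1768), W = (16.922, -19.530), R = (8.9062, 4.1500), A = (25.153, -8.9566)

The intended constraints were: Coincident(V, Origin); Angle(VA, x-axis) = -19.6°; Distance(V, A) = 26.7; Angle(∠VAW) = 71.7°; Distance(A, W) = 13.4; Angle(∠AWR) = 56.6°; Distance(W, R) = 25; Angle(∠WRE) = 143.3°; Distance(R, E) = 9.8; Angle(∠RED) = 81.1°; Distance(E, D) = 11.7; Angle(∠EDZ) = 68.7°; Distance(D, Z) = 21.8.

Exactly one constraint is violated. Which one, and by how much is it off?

Distance(D, Z) = 21.8 — off by 3.00.

V = (0.00, 0.00) ✓; VA at -19.60° ✓; |VA| = 26.70 ✓; ∠VAW = 71.70° ✓; |AW| = 13.40 ✓; ∠AWR = 56.60° ✓; |WR| = 25.00 ✓; ∠WRE = 143.3° ✓; |RE| = 9.800 ✓; ∠RED = 81.10° ✓; |ED| = 11.70 ✓; ∠EDZ = 68.70° ✓; |DZ| = 18.80 ✗.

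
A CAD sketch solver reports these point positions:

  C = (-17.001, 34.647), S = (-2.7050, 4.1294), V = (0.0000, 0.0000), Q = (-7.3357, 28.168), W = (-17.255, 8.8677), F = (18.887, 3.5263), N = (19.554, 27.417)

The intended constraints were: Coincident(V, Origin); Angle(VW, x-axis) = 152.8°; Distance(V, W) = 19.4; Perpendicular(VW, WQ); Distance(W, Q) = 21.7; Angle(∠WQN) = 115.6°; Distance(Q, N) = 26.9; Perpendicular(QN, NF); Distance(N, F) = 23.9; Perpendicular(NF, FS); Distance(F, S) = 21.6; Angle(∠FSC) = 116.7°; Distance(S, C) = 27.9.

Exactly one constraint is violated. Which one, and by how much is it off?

Distance(S, C) = 27.9 — off by 5.80.

V = (0.00, 0.00) ✓; VW at 152.8° ✓; |VW| = 19.40 ✓; ∠(VW, WQ) = 90.00° ✓; |WQ| = 21.70 ✓; ∠WQN = 115.6° ✓; |QN| = 26.90 ✓; ∠(QN, NF) = 90.00° ✓; |NF| = 23.90 ✓; ∠(NF, FS) = 90.00° ✓; |FS| = 21.60 ✓; ∠FSC = 116.7° ✓; |SC| = 33.70 ✗.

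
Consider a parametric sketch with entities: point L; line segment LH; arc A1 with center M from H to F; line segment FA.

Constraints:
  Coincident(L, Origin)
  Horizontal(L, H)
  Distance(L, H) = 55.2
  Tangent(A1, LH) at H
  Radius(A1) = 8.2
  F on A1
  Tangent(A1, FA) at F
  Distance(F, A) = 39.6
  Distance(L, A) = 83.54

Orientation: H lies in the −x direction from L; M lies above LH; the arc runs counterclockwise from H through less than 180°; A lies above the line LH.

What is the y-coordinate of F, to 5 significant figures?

12.648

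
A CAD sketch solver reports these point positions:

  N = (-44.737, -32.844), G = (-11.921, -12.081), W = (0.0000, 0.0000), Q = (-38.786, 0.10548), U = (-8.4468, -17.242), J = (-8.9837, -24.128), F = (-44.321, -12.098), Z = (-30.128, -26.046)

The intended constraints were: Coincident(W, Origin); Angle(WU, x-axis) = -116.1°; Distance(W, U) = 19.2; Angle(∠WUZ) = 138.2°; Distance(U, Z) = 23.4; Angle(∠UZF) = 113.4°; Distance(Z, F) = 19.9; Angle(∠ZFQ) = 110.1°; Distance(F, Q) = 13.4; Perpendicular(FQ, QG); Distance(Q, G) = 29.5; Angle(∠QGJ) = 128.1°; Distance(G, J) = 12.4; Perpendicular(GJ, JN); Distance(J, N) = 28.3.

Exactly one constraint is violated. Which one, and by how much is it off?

Distance(J, N) = 28.3 — off by 8.50.

W = (0.00, 0.00) ✓; WU at -116.1° ✓; |WU| = 19.20 ✓; ∠WUZ = 138.2° ✓; |UZ| = 23.40 ✓; ∠UZF = 113.4° ✓; |ZF| = 19.90 ✓; ∠ZFQ = 110.1° ✓; |FQ| = 13.40 ✓; ∠(FQ, QG) = 90.00° ✓; |QG| = 29.50 ✓; ∠QGJ = 128.1° ✓; |GJ| = 12.40 ✓; ∠(GJ, JN) = 90.00° ✓; |JN| = 36.80 ✗.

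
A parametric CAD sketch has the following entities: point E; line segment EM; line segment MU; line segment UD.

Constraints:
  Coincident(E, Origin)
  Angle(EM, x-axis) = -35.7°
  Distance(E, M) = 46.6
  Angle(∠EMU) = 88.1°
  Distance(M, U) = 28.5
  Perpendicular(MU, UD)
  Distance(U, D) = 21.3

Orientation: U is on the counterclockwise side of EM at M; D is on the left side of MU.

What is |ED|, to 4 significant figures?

36.95

E is at the origin; EM runs at -35.7° with length 46.6, so M = 46.6·(cos -35.7°, sin -35.7°) = (37.84, -27.19). ∠EMU = 88.1°, so MU runs at -35.7° + (180° − 88.1°) = 56.20° from the x-axis; with |MU| = 28.5, U = M + 28.5·(cos 56.20°, sin 56.20°) = (53.70, -3.510). MU is perpendicular to UD; with |UD| = 21.3 on the left of MU, D = U + 21.3·(-0.8310, 0.5563) = (36.00, 8.339). Then |ED| = |D − E| = 36.95.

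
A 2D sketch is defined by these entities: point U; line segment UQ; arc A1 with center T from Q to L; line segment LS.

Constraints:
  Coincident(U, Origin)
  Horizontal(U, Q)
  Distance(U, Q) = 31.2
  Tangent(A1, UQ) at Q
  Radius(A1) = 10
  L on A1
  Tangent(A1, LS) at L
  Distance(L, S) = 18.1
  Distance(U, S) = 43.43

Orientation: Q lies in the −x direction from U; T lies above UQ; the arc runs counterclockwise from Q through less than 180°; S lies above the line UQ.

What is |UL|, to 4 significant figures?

26.71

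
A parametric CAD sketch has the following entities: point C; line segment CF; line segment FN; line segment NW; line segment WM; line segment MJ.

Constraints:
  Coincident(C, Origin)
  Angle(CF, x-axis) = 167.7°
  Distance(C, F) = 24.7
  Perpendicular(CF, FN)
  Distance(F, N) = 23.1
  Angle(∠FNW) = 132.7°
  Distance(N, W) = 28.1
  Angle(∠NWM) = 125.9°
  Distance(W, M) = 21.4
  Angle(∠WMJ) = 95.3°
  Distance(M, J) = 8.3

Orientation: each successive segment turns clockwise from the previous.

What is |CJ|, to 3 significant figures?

33.7

C is at the origin; CF runs at 167.7° with length 24.7, so F = (-24.1, 5.26). CF is perpendicular to FN, so FN runs at 77.7°; with |FN| = 23.1, N = (-19.2, 27.8). ∠FNW = 132.7° gives NW at 30.4° from the x-axis; with |NW| = 28.1, W = (5.02, 42.1). ∠NWM = 125.9° gives WM at -23.7° from the x-axis; with |WM| = 21.4, M = (24.6, 33.4). ∠WMJ = 95.3° gives MJ at -108° from the x-axis; with |MJ| = 8.3, J = (22.0, 25.6). Then |CJ| = |J − C| = 33.7.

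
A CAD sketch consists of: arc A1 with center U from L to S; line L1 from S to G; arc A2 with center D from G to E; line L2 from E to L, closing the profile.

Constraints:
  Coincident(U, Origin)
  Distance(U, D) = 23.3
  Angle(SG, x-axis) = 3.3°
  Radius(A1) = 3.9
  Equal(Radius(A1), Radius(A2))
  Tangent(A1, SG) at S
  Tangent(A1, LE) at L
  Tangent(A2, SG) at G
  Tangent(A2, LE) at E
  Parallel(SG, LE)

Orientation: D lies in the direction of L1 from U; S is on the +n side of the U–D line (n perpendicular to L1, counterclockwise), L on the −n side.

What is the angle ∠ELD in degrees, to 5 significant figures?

9.5022°

Tangency of A1 to both parallel lines with radius 3.9 puts S and L at U ± 3.9·n: S = (-0.22450, 3.8935), L = (0.22450, -3.8935). Equal radii place G and E the same way about D: G = D + 3.9·n = (23.037, 5.2348), E = D − 3.9·n = (23.486, -2.5523). Then cos ∠ELD = LE·LD / (|LE||LD|), giving 9.5022°.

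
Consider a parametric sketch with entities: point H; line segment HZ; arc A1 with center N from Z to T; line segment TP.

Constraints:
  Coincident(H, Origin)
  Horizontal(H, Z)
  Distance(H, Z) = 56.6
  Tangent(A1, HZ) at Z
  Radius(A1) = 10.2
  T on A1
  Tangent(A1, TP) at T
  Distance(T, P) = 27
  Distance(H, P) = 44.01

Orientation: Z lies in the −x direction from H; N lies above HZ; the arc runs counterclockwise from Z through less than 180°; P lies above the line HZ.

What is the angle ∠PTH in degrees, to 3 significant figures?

64.8°

Checks: ∠(NZ, ZH) = 90.00° ✓; |NT| = 10.20 ✓; ∠(NT, TP) = 90.00° ✓; |TP| = 27.00 ✓; |HP| = 44.01 ✓.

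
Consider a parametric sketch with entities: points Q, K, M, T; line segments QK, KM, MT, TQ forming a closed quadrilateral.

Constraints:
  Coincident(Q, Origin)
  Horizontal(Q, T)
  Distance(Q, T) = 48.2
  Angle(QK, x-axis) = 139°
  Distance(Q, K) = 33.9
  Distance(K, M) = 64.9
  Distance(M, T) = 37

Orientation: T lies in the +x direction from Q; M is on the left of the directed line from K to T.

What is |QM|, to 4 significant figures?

51.99

Checks: |KM| = 64.90 ✓; |MT| = 37.00 ✓.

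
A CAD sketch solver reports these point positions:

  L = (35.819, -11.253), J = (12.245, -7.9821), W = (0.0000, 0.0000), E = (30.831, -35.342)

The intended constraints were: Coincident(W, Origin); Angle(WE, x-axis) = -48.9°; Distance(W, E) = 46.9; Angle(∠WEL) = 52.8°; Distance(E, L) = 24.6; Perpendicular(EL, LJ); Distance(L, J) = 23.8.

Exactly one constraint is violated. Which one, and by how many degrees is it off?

Perpendicular(EL, LJ) — off by 3.80°.

W = (0.00, 0.00) ✓; WE at -48.90° ✓; |WE| = 46.90 ✓; ∠WEL = 52.80° ✓; |EL| = 24.60 ✓; ∠(EL, LJ) = 93.80° ✗; |LJ| = 23.80 ✓.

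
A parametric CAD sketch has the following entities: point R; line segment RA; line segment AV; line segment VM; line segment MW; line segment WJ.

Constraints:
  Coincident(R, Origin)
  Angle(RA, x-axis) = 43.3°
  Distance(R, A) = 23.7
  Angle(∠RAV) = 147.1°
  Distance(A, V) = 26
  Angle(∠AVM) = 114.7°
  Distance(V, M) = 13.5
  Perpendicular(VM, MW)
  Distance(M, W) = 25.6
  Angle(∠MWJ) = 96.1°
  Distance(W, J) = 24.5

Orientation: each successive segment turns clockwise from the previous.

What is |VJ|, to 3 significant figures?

30.2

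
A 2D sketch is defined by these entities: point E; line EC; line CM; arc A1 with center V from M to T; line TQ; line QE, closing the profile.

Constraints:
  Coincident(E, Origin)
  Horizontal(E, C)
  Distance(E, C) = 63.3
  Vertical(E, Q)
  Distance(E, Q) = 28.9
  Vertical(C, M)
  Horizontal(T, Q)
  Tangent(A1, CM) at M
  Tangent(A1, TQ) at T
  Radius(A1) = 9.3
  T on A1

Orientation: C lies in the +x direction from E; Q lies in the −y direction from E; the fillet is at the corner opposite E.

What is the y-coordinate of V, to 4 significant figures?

-19.60

E is at the origin; EC is horizontal with |EC| = 63.3 and C on the +x side, so C = (63.30, 0.000). E and Q share the same x with |EQ| = 28.9 and Q on the −y side, so Q = (0.000, -28.90). The virtual corner opposite E is at (63.30, -28.90). The tangent condition forces VM to be normal to CM and tangency of A1 to TQ means the radius VT is perpendicular to TQ, with radius 9.3, so the center V sits 9.3 in from both sides at V = (54.00, -19.60). So V.y = -19.60.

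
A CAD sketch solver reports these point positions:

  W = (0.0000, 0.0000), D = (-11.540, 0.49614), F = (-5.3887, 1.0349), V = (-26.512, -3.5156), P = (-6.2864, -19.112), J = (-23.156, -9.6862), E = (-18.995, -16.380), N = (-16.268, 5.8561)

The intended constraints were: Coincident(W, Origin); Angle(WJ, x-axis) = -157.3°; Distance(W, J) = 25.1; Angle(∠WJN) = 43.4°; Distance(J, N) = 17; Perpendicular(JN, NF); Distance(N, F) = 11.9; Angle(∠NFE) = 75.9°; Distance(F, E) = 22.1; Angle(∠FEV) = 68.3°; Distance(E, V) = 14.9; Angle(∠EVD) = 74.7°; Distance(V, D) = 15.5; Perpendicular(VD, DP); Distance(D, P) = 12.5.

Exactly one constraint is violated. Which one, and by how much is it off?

Distance(D, P) = 12.5 — off by 7.80.

W = (0.00, 0.00) ✓; WJ at -157.3° ✓; |WJ| = 25.10 ✓; ∠WJN = 43.40° ✓; |JN| = 17.00 ✓; ∠(JN, NF) = 90.00° ✓; |NF| = 11.90 ✓; ∠NFE = 75.90° ✓; |FE| = 22.10 ✓; ∠FEV = 68.30° ✓; |EV| = 14.90 ✓; ∠EVD = 74.70° ✓; |VD| = 15.50 ✓; ∠(VD, DP) = 90.00° ✓; |DP| = 20.30 ✗.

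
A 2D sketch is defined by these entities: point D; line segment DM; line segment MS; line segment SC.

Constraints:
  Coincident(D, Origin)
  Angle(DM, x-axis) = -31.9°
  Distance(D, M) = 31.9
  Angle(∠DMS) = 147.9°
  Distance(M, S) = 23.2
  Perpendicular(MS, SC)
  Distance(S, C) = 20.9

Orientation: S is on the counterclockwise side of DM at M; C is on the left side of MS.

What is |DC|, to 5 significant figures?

50.378

D is at the origin; DM runs at -31.9° with length 31.9, so M = 31.9·(cos -31.9°, sin -31.9°) = (27.082, -16.857). ∠DMS = 147.9°, so MS runs at -31.9° + (180° − 147.9°) = 0.20000° from the x-axis; with |MS| = 23.2, S = M + 23.2·(cos 0.20000°, sin 0.20000°) = (50.282, -16.776). The perpendicularity gives SC at right angles to MS; with |SC| = 20.9 on the left of MS, C = S + 20.9·(-0.0034907, 0.99999) = (50.209, 4.1237). Then |DC| = |C − D| = 50.378.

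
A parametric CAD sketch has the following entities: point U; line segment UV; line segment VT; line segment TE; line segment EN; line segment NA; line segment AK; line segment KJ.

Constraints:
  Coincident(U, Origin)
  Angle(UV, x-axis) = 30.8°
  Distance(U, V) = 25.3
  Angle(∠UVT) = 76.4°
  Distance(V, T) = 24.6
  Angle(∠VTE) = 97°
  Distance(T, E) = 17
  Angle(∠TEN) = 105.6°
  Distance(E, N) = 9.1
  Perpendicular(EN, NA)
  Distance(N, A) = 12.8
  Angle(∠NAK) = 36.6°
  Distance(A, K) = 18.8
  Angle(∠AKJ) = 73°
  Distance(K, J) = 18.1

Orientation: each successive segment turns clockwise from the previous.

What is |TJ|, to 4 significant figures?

31.51

U is at the origin; UV runs at 30.8° with length 25.3, so V = (21.73, 12.95). ∠UVT = 76.4° gives VT at -72.80° from the x-axis; with |VT| = 24.6, T = (29.01, -10.55). ∠VTE = 97.0° gives TE at -155.8° from the x-axis; with |TE| = 17.0, E = (13.50, -17.51). ∠TEN = 105.6° gives EN at 129.8° from the x-axis; with |EN| = 9.1, N = (7.675, -10.52). The perpendicularity gives NA at right angles to EN, so NA runs at 39.80°; with |NA| = 12.8, A = (17.51, -2.329). ∠NAK = 36.6° gives AK at -103.6° from the x-axis; with |AK| = 18.8, K = (13.09, -20.60). ∠AKJ = 73.0° gives KJ at 149.4° from the x-axis; with |KJ| = 18.1, J = (-2.491, -11.39). Then |TJ| = |J − T| = 31.51.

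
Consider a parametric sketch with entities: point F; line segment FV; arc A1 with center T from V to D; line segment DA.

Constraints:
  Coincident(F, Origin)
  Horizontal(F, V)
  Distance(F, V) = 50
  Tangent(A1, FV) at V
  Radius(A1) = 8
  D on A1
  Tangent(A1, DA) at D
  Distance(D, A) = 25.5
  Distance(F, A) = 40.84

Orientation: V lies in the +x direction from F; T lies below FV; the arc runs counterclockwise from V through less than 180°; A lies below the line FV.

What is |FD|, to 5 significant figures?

43.155

F is at the origin; FV is horizontal with |FV| = 50.0 and V on the +x side, so V = (50.000, 0.0000). The tangent condition forces TV to be normal to FV, so T = V + (0, -8) = (50.000, -8.0000). Since TD ⟂ DA (tangency), |TA| = √(8.0² + 25.5²) = 26.725 regardless of where D sits on A1. So A lies on both circle(F, 40.84) and circle(T, 26.725); the below-FV intersection is A = (30.905, -26.698). D is the foot of the tangent from A: D = (42.948, -4.2216).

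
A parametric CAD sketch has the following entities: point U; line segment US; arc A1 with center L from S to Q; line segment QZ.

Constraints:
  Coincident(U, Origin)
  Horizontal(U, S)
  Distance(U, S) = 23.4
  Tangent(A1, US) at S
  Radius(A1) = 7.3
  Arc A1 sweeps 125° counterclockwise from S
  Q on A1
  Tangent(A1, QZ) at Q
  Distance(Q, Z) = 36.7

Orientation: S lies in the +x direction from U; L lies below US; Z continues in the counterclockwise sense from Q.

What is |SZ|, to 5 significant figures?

44.199

On A1, S sits at bearing 90° from L; a 125° counterclockwise sweep puts Q at bearing 215°, so Q = L + 7.3·(cos 215°, sin 215°) = (17.420, -11.487). Tangency of A1 to QZ means the radius LQ is perpendicular to QZ, so QZ runs along (−sin 215°, cos 215°); with |QZ| = 36.7, Z = (38.470, -41.550). Then |SZ| = |Z − S| = 44.199.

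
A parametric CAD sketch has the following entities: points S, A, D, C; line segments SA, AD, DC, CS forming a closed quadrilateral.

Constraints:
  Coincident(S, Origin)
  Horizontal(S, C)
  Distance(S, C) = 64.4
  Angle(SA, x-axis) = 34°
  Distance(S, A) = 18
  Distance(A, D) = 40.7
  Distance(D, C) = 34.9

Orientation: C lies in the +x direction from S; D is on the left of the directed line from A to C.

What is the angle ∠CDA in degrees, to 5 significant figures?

83.427°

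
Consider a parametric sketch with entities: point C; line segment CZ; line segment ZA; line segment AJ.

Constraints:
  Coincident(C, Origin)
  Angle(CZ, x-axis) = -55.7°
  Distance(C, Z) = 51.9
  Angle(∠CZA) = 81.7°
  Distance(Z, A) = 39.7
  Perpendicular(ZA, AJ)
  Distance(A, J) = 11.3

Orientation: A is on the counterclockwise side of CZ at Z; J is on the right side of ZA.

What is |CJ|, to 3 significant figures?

70.4

C is at the origin; CZ runs at -55.7° with length 51.9, so Z = 51.9·(cos -55.7°, sin -55.7°) = (29.2, -42.9). ∠CZA = 81.7°, so ZA runs at -55.7° + (180° − 81.7°) = 42.6° from the x-axis; with |ZA| = 39.7, A = Z + 39.7·(cos 42.6°, sin 42.6°) = (58.5, -16.0). The perpendicularity gives AJ at right angles to ZA; with |AJ| = 11.3 on the right of ZA, J = A + 11.3·(0.677, -0.736) = (66.1, -24.3). Then |CJ| = |J − C| = 70.4.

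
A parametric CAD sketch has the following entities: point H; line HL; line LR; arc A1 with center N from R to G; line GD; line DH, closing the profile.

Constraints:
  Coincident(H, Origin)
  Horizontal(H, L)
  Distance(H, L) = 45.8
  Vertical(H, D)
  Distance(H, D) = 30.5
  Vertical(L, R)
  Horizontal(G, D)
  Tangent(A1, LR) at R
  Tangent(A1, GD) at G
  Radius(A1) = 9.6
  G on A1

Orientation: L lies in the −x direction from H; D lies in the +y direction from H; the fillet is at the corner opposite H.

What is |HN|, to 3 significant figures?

41.8

H is at the origin; H and L share the same y with |HL| = 45.8 and L on the −x side, so L = (-45.8, 0.00). H and D share the same x with |HD| = 30.5 and D on the +y side, so D = (0.00, 30.5). The virtual corner opposite H is at (-45.8, 30.5). Tangency of A1 to LR means the radius NR is perpendicular to LR and since A1 is tangent to GD there, NG ⟂ GD, with radius 9.6, so the center N sits 9.6 in from both sides at N = (-36.2, 20.9). Then |HN| = |N − H| = 41.8.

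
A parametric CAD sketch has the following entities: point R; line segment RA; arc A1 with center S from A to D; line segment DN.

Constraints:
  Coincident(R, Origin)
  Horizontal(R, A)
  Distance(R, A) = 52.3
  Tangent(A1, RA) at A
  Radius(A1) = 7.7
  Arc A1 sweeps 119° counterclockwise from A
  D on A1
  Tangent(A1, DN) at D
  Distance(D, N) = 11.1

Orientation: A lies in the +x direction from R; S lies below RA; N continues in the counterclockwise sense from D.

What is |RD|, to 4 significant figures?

46.98

R is at the origin; R and A share the same y with |RA| = 52.3 and A on the +x side, so A = (52.30, 0.000). The tangent condition forces SA to be normal to RA, so S = A + (0, -7.7) = (52.30, -7.700). On A1, A sits at bearing 90° from S; a 119° counterclockwise sweep puts D at bearing 209°, so D = S + 7.7·(cos 209°, sin 209°) = (45.57, -11.43). Then |RD| = |D − R| = 46.98.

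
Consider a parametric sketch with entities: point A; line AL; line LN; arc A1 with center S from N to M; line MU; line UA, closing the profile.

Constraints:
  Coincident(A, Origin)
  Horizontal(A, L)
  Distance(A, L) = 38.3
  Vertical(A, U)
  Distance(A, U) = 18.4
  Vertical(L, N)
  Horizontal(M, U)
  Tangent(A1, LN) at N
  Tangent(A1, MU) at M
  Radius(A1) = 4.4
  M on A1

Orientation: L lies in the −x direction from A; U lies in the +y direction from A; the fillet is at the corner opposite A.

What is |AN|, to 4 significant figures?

40.78

The virtual corner opposite A is at (-38.30, 18.40). A1 meets LN tangentially, so SN is at right angles to LN and the tangent condition forces SM to be normal to MU, with radius 4.4, so the center S sits 4.4 in from both sides at S = (-33.90, 14.00). That places the tangent points at N = (-38.30, 14.00) on LN and M = (-33.90, 18.40) on MU. Then |AN| = |N − A| = 40.78.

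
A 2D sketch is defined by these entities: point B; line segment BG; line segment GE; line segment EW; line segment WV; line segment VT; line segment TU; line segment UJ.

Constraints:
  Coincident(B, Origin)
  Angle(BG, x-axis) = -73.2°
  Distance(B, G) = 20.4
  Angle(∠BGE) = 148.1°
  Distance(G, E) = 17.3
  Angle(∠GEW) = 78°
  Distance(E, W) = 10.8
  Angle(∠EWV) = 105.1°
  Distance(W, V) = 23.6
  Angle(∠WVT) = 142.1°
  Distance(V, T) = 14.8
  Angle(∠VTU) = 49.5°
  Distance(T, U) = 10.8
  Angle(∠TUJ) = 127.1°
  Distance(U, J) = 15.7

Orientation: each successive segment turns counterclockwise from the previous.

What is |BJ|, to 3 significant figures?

19.4

∠VTU = 49.5° gives TU at -56.0° from the x-axis; with |TU| = 10.8, U = (-1.35, -12.3). ∠TUJ = 127.1° gives UJ at -3.10° from the x-axis; with |UJ| = 15.7, J = (14.3, -13.1). Then |BJ| = |J − B| = 19.4.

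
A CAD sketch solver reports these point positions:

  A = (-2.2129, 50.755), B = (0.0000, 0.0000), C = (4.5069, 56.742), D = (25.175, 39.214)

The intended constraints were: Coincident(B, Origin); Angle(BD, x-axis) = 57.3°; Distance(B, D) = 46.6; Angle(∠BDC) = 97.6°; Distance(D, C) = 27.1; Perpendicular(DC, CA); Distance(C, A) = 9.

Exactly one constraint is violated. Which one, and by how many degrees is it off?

Perpendicular(DC, CA) — off by 8.00°.

B = (0.00, 0.00) ✓; BD at 57.30° ✓; |BD| = 46.60 ✓; ∠BDC = 97.60° ✓; |DC| = 27.10 ✓; ∠(DC, CA) = 82.00° ✗; |CA| = 9.000 ✓.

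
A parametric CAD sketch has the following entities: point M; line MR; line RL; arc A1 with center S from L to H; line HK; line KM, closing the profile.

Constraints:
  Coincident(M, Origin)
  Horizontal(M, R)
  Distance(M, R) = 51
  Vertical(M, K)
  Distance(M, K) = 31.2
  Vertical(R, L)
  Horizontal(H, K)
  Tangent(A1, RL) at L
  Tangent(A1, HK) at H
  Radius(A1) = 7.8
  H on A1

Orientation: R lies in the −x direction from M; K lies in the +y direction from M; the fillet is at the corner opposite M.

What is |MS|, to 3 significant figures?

49.1

M is at the origin; M and R share the same y with |MR| = 51.0 and R on the −x side, so R = (-51.0, 0.00). M and K share the same x with |MK| = 31.2 and K on the +y side, so K = (0.00, 31.2). The virtual corner opposite M is at (-51.0, 31.2). The tangent condition forces SL to be normal to RL and the tangent condition forces SH to be normal to HK, with radius 7.8, so the center S sits 7.8 in from both sides at S = (-43.2, 23.4). Then |MS| = |S − M| = 49.1.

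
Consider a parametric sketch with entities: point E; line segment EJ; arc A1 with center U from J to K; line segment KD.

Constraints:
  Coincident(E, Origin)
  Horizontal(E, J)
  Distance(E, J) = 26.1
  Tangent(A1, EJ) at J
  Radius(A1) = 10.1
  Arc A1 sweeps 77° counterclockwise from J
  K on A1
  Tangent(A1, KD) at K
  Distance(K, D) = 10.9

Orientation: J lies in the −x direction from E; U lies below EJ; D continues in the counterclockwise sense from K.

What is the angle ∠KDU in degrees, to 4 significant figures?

42.82°

On A1, J sits at bearing 90° from U; a 77° counterclockwise sweep puts K at bearing 167°, so K = U + 10.1·(cos 167°, sin 167°) = (-35.94, -7.828). Tangency of A1 to KD means the radius UK is perpendicular to KD, so KD runs along (−sin 167°, cos 167°); with |KD| = 10.9, D = (-38.39, -18.45). Then cos ∠KDU = DK·DU / (|DK||DU|), giving 42.82°.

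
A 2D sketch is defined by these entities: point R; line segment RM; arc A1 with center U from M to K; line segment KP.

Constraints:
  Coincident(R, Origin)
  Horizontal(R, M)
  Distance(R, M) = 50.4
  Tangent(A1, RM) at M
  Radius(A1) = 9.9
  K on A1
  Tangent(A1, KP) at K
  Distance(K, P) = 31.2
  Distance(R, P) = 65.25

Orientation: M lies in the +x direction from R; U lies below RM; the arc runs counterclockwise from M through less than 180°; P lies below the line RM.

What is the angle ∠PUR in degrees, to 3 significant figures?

99.4°

Checks: |UK| = 9.900 ✓; ∠(UK, KP) = 90.00° ✓; |KP| = 31.20 ✓; |RP| = 65.25 ✓.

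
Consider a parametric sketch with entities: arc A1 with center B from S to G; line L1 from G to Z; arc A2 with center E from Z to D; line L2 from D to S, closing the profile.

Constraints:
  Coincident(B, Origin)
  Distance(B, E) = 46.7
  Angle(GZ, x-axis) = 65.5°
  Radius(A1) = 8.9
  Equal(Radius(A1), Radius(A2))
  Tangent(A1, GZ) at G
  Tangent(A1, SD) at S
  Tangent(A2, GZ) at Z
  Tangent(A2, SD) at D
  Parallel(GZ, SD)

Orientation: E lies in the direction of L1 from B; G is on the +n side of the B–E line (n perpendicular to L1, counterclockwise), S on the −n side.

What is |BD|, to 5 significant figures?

47.541

The slot axis is L1's direction at 65.5°, so u = (cos 65.5°, sin 65.5°) = (0.41469, 0.90996) and n = (−sin 65.5°, cos 65.5°) = (-0.90996, 0.41469). B is at the origin and E lies 46.7 along u from B, so E = 46.7·u = (19.366, 42.495). Tangency of A1 to both parallel lines with radius 8.9 puts G and S at B ± 8.9·n: G = (-8.0987, 3.6908), S = (8.0987, -3.6908). Equal radii place Z and D the same way about E: Z = E + 8.9·n = (11.268, 46.186), D = E − 8.9·n = (27.465, 38.804). Then |BD| = |D − B| = 47.541.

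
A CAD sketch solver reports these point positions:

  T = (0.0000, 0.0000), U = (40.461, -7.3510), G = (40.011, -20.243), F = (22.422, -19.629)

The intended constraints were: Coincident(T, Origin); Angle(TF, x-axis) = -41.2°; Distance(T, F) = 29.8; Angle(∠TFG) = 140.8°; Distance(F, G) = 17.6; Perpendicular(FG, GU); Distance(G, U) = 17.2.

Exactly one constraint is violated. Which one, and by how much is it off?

Distance(G, U) = 17.2 — off by 4.30.

T = (0.00, 0.00) ✓; TF at -41.20° ✓; |TF| = 29.80 ✓; ∠TFG = 140.8° ✓; |FG| = 17.60 ✓; ∠(FG, GU) = 90.00° ✓; |GU| = 12.90 ✗.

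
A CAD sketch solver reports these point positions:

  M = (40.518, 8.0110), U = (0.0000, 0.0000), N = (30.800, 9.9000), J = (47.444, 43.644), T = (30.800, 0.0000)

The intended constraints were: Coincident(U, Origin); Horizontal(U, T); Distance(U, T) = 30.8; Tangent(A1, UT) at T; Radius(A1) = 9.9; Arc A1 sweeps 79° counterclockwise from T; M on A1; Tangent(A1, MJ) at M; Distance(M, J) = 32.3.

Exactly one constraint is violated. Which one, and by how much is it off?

Distance(M, J) = 32.3 — off by 4.00.

U = (0.00, 0.00) ✓; U.y = 0.00, T.y = 0.00 ✓; |UT| = 30.80 ✓; ∠(NT, TU) = 90.00° ✓; |NT| = 9.900 ✓; bearing(N→M) − bearing(N→T) = 79.00° ✓; |NM| = 9.900 ✓; ∠(NM, MJ) = 90.00° ✓; |MJ| = 36.30 ✗.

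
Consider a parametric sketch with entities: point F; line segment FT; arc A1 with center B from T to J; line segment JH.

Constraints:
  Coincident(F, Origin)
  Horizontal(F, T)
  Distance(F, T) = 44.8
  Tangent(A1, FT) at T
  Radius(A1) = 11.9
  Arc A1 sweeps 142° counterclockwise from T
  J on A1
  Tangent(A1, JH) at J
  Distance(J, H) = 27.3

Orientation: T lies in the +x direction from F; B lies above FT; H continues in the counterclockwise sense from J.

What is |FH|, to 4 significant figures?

48.86

F is at the origin; FT is horizontal with |FT| = 44.8 and T on the +x side, so T = (44.80, 0.000). The tangent condition forces BT to be normal to FT, so B = T + (0, 11.9) = (44.80, 11.90). On A1, T sits at bearing -90° from B; a 142° counterclockwise sweep puts J at bearing 52°, so J = B + 11.9·(cos 52°, sin 52°) = (52.13, 21.28). Tangency of A1 to JH means the radius BJ is perpendicular to JH, so JH runs along (−sin 52°, cos 52°); with |JH| = 27.3, H = (30.61, 38.08). Then |FH| = |H − F| = 48.86.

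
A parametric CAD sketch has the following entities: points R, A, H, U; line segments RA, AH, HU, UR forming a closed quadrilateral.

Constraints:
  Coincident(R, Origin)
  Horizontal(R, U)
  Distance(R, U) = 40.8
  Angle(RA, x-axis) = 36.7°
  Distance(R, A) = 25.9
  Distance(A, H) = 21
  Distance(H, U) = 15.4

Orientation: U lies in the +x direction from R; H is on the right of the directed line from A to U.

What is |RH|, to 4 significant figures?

26.61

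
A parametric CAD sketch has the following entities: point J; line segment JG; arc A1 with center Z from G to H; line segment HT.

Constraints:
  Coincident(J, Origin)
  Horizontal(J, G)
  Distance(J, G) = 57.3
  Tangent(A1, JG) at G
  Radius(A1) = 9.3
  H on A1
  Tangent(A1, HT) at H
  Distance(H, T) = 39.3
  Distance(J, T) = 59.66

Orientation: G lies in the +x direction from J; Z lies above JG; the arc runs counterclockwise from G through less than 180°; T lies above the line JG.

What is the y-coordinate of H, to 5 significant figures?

15.332

J is at the origin; J and G share the same y with |JG| = 57.3 and G on the +x side, so G = (57.300, 0.0000). The tangent condition forces ZG to be normal to JG, so Z = G + (0, 9.3) = (57.300, 9.3000). Since ZH ⟂ HT (tangency), |ZT| = √(9.3² + 39.3²) = 40.385 regardless of where H sits on A1. So T lies on both circle(J, 59.66) and circle(Z, 40.385); the above-JG intersection is T = (38.888, 45.244). H is the foot of the tangent from T: H = (64.378, 15.332).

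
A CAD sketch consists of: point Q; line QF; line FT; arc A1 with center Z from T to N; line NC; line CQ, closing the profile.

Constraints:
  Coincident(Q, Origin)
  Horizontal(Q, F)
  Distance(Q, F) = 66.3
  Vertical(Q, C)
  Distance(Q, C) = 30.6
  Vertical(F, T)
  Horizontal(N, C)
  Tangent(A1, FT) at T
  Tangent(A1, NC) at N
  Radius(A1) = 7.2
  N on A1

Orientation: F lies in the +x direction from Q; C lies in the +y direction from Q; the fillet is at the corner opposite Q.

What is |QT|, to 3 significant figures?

70.3

Q is at the origin; QF is horizontal with |QF| = 66.3 and F on the +x side, so F = (66.3, 0.00). Q and C share the same x with |QC| = 30.6 and C on the +y side, so C = (0.00, 30.6). The virtual corner opposite Q is at (66.3, 30.6). The tangent condition forces ZT to be normal to FT and tangency of A1 to NC means the radius ZN is perpendicular to NC, with radius 7.2, so the center Z sits 7.2 in from both sides at Z = (59.1, 23.4). That places the tangent points at T = (66.3, 23.4) on FT and N = (59.1, 30.6) on NC. Then |QT| = |T − Q| = 70.3.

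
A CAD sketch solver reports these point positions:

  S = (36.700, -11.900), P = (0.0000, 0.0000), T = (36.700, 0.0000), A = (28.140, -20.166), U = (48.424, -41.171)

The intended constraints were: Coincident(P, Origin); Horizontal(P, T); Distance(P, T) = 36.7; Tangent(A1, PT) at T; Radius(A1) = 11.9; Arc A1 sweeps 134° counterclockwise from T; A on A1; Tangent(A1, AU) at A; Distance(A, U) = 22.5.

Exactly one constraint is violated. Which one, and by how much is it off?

Distance(A, U) = 22.5 — off by 6.70.

P = (0.00, 0.00) ✓; P.y = 0.00, T.y = 0.00 ✓; |PT| = 36.70 ✓; ∠(ST, TP) = 90.00° ✓; |ST| = 11.90 ✓; bearing(S→A) − bearing(S→T) = 134.0° ✓; |SA| = 11.90 ✓; ∠(SA, AU) = 90.00° ✓; |AU| = 29.20 ✗.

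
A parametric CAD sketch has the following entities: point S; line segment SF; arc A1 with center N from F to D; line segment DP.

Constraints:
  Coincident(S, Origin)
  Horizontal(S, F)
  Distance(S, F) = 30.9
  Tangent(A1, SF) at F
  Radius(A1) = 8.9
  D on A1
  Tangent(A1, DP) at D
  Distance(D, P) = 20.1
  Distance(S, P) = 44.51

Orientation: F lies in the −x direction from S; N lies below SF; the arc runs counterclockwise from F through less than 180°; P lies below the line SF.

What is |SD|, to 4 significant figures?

41.03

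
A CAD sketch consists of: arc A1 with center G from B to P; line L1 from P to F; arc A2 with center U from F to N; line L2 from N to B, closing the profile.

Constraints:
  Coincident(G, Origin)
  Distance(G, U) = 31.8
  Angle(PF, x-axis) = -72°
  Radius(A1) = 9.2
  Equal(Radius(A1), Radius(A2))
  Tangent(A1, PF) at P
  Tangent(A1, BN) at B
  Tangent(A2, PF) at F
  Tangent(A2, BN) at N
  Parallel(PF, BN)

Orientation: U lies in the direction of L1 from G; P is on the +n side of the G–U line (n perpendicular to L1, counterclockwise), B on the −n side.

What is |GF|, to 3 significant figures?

33.1

The slot axis is L1's direction at -72.0°, so u = (cos -72.0°, sin -72.0°) = (0.309, -0.951) and n = (−sin -72.0°, cos -72.0°) = (0.951, 0.309). G is at the origin and U lies 31.8 along u from G, so U = 31.8·u = (9.83, -30.2). Tangency of A1 to both parallel lines with radius 9.2 puts P and B at G ± 9.2·n: P = (8.75, 2.84), B = (-8.75, -2.84). Equal radii place F and N the same way about U: F = U + 9.2·n = (18.6, -27.4), N = U − 9.2·n = (1.08, -33.1). Then |GF| = |F − G| = 33.1.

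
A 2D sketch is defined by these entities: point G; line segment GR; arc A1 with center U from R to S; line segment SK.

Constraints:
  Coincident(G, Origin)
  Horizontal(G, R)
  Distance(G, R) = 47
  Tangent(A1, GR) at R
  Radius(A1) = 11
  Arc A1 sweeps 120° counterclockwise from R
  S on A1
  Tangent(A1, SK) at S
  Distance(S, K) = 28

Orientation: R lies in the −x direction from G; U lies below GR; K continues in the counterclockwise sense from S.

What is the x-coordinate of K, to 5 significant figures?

-42.526

On A1, R sits at bearing 90° from U; a 120° counterclockwise sweep puts S at bearing 210°, so S = U + 11.0·(cos 210°, sin 210°) = (-56.526, -16.500). Since A1 is tangent to SK there, US ⟂ SK, so SK runs along (−sin 210°, cos 210°); with |SK| = 28.0, K = (-42.526, -40.749). So K.x = -42.526.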